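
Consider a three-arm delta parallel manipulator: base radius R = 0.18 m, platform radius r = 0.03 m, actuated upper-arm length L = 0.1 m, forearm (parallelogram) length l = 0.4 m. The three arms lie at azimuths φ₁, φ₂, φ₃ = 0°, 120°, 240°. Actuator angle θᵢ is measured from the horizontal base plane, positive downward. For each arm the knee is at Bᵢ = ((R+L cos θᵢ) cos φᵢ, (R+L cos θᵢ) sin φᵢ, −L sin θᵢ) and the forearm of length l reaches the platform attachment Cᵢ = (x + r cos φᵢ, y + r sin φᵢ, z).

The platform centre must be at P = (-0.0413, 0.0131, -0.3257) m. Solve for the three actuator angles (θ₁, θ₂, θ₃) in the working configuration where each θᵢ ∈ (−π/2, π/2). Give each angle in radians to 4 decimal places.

θ₁ = 0.4362, θ₂ = -0.0865, θ₃ = 0.0876

arm 1 (φ=0.0°): x'=-0.0413, y'=0.0131
  A=0.1913, B=-0.3257, C=(l²−L²−A²−y'²−z²)/(2L)=0.0358
  θ1 = atan2(B,A) + arccos(C/0.3777) = 0.4362
φ2=120.0° → target in arm frame (0.0320, 0.0292)
  A cos θ + B sin θ = C:  0.1180·cos θ + -0.3257·sin θ = 0.1457
  θ2 = atan2(B,A) + arccos(C/0.3464) = -0.0865
φ3=240.0° → target in arm frame (0.0093, -0.0423)
  e−x'=0.1407;  (l²−L²−(e−x')²−y'²−z²)/2L = 0.1117
  √(A²+B²)=0.3548;  θ3 = -1.1630+1.2506 ≈ 0.0876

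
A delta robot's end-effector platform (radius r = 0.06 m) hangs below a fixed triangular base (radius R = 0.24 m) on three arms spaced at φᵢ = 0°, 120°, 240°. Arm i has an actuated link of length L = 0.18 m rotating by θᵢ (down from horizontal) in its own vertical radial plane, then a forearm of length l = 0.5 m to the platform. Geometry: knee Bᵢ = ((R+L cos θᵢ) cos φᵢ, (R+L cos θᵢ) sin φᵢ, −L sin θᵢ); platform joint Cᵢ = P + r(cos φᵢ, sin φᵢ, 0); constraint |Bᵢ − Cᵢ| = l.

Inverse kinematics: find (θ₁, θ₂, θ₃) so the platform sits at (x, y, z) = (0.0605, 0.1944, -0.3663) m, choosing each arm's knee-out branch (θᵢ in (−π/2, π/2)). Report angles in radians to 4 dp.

φ1=0.0° → target in arm frame (0.0605, 0.1944)
  A=0.1195, B=-0.3663, C=(l²−L²−A²−y'²−z²)/(2L)=0.0871
  √(A²+B²)=0.3853;  θ1 = -1.2554+1.3428 ≈ 0.0873
rotate P by −φ2: (0.1381, -0.1496, -0.3663)
  A cos θ + B sin θ = C:  0.0419·cos θ + -0.3663·sin θ = 0.1647
  θ2 = atan2(B,A) + arccos(C/0.3687) = -0.3492
φ3=240.0° → target in arm frame (-0.1986, -0.0448)
  e−x'=0.3786;  (l²−L²−(e−x')²−y'²−z²)/2L = -0.1720
  √(A²+B²)=0.5268;  θ3 = -0.7689+1.9034 ≈ 1.1345

θ₁ = 0.0873, θ₂ = -0.3492, θ₃ = 1.1345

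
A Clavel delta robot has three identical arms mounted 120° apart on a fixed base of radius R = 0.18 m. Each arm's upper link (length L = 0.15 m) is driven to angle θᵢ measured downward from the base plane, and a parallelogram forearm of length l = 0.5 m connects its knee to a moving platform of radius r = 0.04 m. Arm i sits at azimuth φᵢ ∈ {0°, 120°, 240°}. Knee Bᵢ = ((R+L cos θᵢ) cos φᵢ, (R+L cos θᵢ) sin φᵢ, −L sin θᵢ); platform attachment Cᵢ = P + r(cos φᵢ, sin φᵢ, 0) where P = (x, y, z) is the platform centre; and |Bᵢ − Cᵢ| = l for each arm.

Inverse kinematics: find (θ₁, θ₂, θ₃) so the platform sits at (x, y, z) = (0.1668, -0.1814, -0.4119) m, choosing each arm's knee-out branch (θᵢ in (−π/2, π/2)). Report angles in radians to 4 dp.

rotate P by −φ1: (0.1668, -0.1814, -0.4119)
  A=-0.0268, B=-0.4119, C=(l²−L²−A²−y'²−z²)/(2L)=0.0807
  √(A²+B²)=0.4128;  θ1 = -1.6358+1.3740 ≈ -0.2618
rotate P by −φ2: (-0.2405, -0.0538, -0.4119)
  e−x'=0.3805;  (l²−L²−(e−x')²−y'²−z²)/2L = -0.2994
  γ=atan2(-0.4119,0.3805)=-0.8250;  ψ=arccos(-0.5340)=2.1341;  θ2=γ+ψ≈1.3091
arm 3 (φ=240.0°): x'=0.0737, y'=0.2352
  A cos θ + B sin θ = C:  0.0663·cos θ + -0.4119·sin θ = -0.0062
  γ=atan2(-0.4119,0.0663)=-1.4112;  ψ=arccos(-0.0148)=1.5856;  θ3=γ+ψ≈0.1744

θ₁ = -0.2618, θ₂ = 1.3091, θ₃ = 0.1744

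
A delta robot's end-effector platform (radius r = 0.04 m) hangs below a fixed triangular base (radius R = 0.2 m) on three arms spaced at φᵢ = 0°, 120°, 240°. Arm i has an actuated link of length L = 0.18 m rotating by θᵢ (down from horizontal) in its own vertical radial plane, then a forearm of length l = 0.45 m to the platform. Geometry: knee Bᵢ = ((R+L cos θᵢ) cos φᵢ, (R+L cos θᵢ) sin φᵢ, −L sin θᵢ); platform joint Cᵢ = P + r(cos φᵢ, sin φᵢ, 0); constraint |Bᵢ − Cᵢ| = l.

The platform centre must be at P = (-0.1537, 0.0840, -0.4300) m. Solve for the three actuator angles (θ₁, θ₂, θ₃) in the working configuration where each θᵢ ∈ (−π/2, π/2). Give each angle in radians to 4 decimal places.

θ₁ = 1.3088, θ₂ = 0.1746, θ₃ = 0.7853

φ1=0.0° → target in arm frame (-0.1537, 0.0840)
  A cos θ + B sin θ = C:  0.3137·cos θ + -0.4300·sin θ = -0.3341
  γ=atan2(-0.4300,0.3137)=-0.9405;  ψ=arccos(-0.6276)=2.2493;  θ1=γ+ψ≈1.3088
φ2=120.0° → target in arm frame (0.1496, 0.0911)
  A cos θ + B sin θ = C:  0.0104·cos θ + -0.4300·sin θ = -0.0645
  √(A²+B²)=0.4301;  θ2 = -1.5466+1.7212 ≈ 0.1746
rotate P by −φ3: (0.0041, -0.1751, -0.4300)
  A=0.1559, B=-0.4300, C=(l²−L²−A²−y'²−z²)/(2L)=-0.1938
  γ=atan2(-0.4300,0.1559)=-1.2230;  ψ=arccos(-0.4237)=2.0083;  θ3=γ+ψ≈0.7853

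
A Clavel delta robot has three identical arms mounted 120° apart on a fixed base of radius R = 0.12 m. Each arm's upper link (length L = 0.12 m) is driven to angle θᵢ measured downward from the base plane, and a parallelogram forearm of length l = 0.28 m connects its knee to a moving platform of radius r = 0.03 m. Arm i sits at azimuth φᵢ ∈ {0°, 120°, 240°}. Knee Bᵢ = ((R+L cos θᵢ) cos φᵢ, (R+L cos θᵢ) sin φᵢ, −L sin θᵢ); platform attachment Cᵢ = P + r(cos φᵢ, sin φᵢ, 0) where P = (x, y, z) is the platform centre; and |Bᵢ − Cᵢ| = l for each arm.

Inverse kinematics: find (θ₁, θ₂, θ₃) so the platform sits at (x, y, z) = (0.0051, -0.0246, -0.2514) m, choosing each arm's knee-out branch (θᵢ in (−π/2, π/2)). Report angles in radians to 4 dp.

θ₁ = 0.4361, θ₂ = 0.6109, θ₃ = 0.3489

arm 1 (φ=0.0°): x'=0.0051, y'=-0.0246
  e−x'=0.0849;  (l²−L²−(e−x')²−y'²−z²)/2L = -0.0292
  θ1 = atan2(B,A) + arccos(C/0.2653) = 0.4361
arm 2 (φ=120.0°): x'=-0.0239, y'=0.0079
  A=0.1139, B=-0.2514, C=(l²−L²−A²−y'²−z²)/(2L)=-0.0509
  γ=atan2(-0.2514,0.1139)=-1.1455;  ψ=arccos(-0.1846)=1.7565;  θ2=γ+ψ≈0.6109
arm 3 (φ=240.0°): x'=0.0188, y'=0.0167
  e−x'=0.0712;  (l²−L²−(e−x')²−y'²−z²)/2L = -0.0190
  θ3 = atan2(B,A) + arccos(C/0.2613) = 0.3489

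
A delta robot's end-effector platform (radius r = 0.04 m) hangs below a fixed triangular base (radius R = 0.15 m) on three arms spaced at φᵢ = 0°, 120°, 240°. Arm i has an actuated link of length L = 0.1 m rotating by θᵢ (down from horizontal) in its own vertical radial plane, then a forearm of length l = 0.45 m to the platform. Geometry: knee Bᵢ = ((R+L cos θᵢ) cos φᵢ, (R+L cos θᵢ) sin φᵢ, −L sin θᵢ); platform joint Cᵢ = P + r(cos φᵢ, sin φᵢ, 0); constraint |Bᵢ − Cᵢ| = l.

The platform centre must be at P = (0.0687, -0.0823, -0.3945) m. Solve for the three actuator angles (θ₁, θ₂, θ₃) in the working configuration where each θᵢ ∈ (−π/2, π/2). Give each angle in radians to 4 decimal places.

rotate P by −φ1: (0.0687, -0.0823, -0.3945)
  A=0.0413, B=-0.3945, C=(l²−L²−A²−y'²−z²)/(2L)=0.1420
  √(A²+B²)=0.3967;  θ1 = -1.4665+1.2048 ≈ -0.2617
arm 2 (φ=120.0°): x'=-0.1056, y'=-0.0183
  A cos θ + B sin θ = C:  0.2156·cos θ + -0.3945·sin θ = -0.0498
  θ2 = atan2(B,A) + arccos(C/0.4496) = 0.6112
φ3=240.0° → target in arm frame (0.0369, 0.1006)
  e−x'=0.0731;  (l²−L²−(e−x')²−y'²−z²)/2L = 0.1070
  γ=atan2(-0.3945,0.0731)=-1.3876;  ψ=arccos(0.2667)=1.3008;  θ3=γ+ψ≈-0.0868

θ₁ = -0.2617, θ₂ = 0.6112, θ₃ = -0.0868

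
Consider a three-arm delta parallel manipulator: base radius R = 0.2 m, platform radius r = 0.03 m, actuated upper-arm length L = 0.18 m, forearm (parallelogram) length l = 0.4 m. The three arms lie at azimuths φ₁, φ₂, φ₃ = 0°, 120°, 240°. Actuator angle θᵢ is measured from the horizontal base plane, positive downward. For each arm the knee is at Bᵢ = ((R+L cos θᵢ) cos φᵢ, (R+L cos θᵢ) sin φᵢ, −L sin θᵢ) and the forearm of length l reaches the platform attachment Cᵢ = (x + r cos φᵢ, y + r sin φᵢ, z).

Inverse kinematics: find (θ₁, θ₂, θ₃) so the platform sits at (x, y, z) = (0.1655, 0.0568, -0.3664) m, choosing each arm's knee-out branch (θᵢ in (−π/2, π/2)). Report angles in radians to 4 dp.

θ₁ = 0.0874, θ₂ = 1.0471, θ₃ = 1.3963

φ1=0.0° → target in arm frame (0.1655, 0.0568)
  A cos θ + B sin θ = C:  0.0045·cos θ + -0.3664·sin θ = -0.0275
  θ1 = atan2(B,A) + arccos(C/0.3664) = 0.0874
φ2=120.0° → target in arm frame (-0.0336, -0.1717)
  A cos θ + B sin θ = C:  0.2036·cos θ + -0.3664·sin θ = -0.2155
  θ2 = atan2(B,A) + arccos(C/0.4191) = 1.0471
arm 3 (φ=240.0°): x'=-0.1319, y'=0.1149
  e−x'=0.3019;  (l²−L²−(e−x')²−y'²−z²)/2L = -0.3084
  √(A²+B²)=0.4748;  θ3 = -0.8815+2.2778 ≈ 1.3963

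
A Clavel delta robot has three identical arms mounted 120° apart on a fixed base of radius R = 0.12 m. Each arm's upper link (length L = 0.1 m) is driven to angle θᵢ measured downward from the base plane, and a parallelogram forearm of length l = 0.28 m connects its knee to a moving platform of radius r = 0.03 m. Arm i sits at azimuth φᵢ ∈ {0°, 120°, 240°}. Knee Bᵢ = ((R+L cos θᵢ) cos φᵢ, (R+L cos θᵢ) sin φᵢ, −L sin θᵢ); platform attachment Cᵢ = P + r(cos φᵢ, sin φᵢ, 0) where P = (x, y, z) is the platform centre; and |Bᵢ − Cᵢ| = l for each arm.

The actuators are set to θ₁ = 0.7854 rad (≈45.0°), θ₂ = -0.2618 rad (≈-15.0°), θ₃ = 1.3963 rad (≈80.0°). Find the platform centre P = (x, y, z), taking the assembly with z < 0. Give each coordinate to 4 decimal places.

(-0.0090, 0.1441, -0.2405)

φ1=0.0°: virtual centre (0.1607, 0.0000, -0.0707), radius l
S2 = (0.1866·cos120.0°, 0.1866·sin120.0°, 0.0259) = (-0.0933, 0.1616, 0.0259)
arm 3 at φ=240.0°: ρ3 = 0.1074;  S3 = (-0.0537, -0.0930, -0.0985)
eliminate P² terms by subtracting sphere 1 from 2 and 3
linear system: -0.5080x+0.3232y = 0.0047−0.1932z; -0.4288x+-0.1860y = -0.0096−-0.0555z
Cramer: x(z) = 0.0096+0.0771z;  y(z) = 0.0295-0.4765z
quadratic in z: (1.2330)z²+(0.0900)z+(-0.0497)=0, √Δ=0.5032 → z ∈ {-0.2405, 0.1676}; z = -0.2405 (taking z<0)
x = -0.0090, y = 0.1441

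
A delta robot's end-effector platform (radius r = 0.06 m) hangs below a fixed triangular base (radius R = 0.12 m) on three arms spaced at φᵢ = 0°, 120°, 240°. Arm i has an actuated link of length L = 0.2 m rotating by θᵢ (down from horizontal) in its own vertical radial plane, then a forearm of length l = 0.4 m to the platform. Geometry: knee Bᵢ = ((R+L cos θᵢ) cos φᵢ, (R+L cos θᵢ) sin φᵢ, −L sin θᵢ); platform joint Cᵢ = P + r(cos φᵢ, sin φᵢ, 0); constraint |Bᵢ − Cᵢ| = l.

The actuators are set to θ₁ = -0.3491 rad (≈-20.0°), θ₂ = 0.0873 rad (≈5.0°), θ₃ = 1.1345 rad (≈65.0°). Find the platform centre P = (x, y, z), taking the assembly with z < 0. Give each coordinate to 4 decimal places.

φ1=0.0°: virtual centre (0.2479, 0.0000, 0.0684), radius l
arm 2 at φ=120.0°: ρ2 = 0.2592;  O2 = (-0.1296, 0.2245, -0.0174)
O3 = (0.1445·cos240.0°, 0.1445·sin240.0°, -0.1813) = (-0.0723, -0.1252, -0.1813)
|O₂|²−|O₁|² = 0.0014;  |O₃|²−|O₁|² = -0.0124
linear system: -0.7551x+0.4490y = 0.0014−-0.1717z; -0.6404x+-0.2503y = -0.0124−-0.4994z
det = 0.4766;  x = 0.0110+-0.5607z,  y = 0.0215+-0.5605z
into |P−O₁|² = l²: 1.6285z² + 0.1048z + -0.0987 = 0;  Δ = 0.6540;  z = -0.2805 or 0.2161 → z<0 root = -0.2805
x = 0.1682, y = 0.1787

(0.1682, 0.1787, -0.2805)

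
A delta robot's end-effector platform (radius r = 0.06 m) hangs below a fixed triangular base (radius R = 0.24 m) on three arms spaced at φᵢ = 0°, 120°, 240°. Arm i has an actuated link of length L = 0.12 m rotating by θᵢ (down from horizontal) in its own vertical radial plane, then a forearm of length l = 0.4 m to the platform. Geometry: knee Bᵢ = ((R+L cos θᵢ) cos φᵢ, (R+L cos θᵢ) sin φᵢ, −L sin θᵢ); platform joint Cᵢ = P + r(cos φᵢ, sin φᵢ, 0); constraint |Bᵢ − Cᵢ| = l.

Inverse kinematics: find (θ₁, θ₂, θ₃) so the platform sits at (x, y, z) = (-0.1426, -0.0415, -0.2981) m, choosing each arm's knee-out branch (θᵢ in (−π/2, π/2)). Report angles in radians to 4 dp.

rotate P by −φ1: (-0.1426, -0.0415, -0.2981)
  e−x'=0.3226;  (l²−L²−(e−x')²−y'²−z²)/2L = -0.2044
  √(A²+B²)=0.4392;  θ1 = -0.7459+2.0548 ≈ 1.3089
arm 2 (φ=120.0°): x'=0.0354, y'=0.1442
  e−x'=0.1446;  (l²−L²−(e−x')²−y'²−z²)/2L = 0.0625
  √(A²+B²)=0.3313;  θ2 = -1.1191+1.3809 ≈ 0.2619
φ3=240.0° → target in arm frame (0.1072, -0.1027)
  e−x'=0.0728;  (l²−L²−(e−x')²−y'²−z²)/2L = 0.1704
  θ3 = atan2(B,A) + arccos(C/0.3069) = -0.3492

θ₁ = 1.3089, θ₂ = 0.2619, θ₃ = -0.3492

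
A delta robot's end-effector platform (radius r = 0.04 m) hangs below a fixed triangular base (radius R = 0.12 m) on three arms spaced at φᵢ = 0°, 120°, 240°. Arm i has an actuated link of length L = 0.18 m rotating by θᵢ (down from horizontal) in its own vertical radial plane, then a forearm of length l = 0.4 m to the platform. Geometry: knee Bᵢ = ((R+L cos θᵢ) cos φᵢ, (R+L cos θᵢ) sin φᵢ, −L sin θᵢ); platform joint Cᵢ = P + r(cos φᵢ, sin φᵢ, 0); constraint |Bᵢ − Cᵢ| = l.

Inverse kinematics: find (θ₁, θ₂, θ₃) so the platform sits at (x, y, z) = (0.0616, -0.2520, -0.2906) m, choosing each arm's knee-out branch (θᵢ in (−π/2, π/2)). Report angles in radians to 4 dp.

φ1=0.0° → target in arm frame (0.0616, -0.2520)
  e−x'=0.0184;  (l²−L²−(e−x')²−y'²−z²)/2L = -0.0575
  γ=atan2(-0.2906,0.0184)=-1.5076;  ψ=arccos(-0.1974)=1.7695;  θ1=γ+ψ≈0.2619
arm 2 (φ=120.0°): x'=-0.2490, y'=0.0727
  e−x'=0.3290;  (l²−L²−(e−x')²−y'²−z²)/2L = -0.1955
  θ2 = atan2(B,A) + arccos(C/0.4390) = 1.3090
arm 3 (φ=240.0°): x'=0.1874, y'=0.1793
  A cos θ + B sin θ = C:  -0.1074·cos θ + -0.2906·sin θ = -0.0015
  γ=atan2(-0.2906,-0.1074)=-1.9249;  ψ=arccos(-0.0050)=1.5758;  θ3=γ+ψ≈-0.3491

θ₁ = 0.2619, θ₂ = 1.3090, θ₃ = -0.3491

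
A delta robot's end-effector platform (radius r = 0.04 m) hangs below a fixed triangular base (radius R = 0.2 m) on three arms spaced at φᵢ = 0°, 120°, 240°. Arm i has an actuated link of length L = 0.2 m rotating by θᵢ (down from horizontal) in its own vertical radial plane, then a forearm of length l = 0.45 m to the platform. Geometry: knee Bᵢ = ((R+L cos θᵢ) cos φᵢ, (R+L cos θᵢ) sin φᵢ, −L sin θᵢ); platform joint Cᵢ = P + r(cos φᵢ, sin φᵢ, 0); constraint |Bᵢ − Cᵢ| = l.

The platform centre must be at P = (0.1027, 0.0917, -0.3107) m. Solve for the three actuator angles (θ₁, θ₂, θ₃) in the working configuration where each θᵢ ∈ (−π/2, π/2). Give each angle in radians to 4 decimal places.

θ₁ = -0.2615, θ₂ = 0.1745, θ₃ = 0.8726

φ1=0.0° → target in arm frame (0.1027, 0.0917)
  e−x'=0.0573;  (l²−L²−(e−x')²−y'²−z²)/2L = 0.1357
  √(A²+B²)=0.3159;  θ1 = -1.3884+1.1269 ≈ -0.2615
arm 2 (φ=120.0°): x'=0.0281, y'=-0.1348
  e−x'=0.1319;  (l²−L²−(e−x')²−y'²−z²)/2L = 0.0760
  γ=atan2(-0.3107,0.1319)=-1.1692;  ψ=arccos(0.2251)=1.3438;  θ2=γ+ψ≈0.1745
rotate P by −φ3: (-0.1308, 0.0431, -0.3107)
  A=0.2908, B=-0.3107, C=(l²−L²−A²−y'²−z²)/(2L)=-0.0511
  γ=atan2(-0.3107,0.2908)=-0.8185;  ψ=arccos(-0.1201)=1.6911;  θ3=γ+ψ≈0.8726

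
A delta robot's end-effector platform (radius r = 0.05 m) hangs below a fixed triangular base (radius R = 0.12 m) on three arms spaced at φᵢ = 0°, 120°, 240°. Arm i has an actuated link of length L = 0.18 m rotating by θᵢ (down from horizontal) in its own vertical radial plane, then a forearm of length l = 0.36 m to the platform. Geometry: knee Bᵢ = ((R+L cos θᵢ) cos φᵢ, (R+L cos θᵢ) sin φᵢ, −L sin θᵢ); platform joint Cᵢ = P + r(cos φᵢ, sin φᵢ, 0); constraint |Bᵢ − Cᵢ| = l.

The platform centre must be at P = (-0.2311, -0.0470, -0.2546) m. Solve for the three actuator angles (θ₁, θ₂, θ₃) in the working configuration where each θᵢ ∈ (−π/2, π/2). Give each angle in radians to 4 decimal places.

rotate P by −φ1: (-0.2311, -0.0470, -0.2546)
  e−x'=0.3011;  (l²−L²−(e−x')²−y'²−z²)/2L = -0.1680
  γ=atan2(-0.2546,0.3011)=-0.7019;  ψ=arccos(-0.4261)=2.0110;  θ1=γ+ψ≈1.3091
arm 2 (φ=120.0°): x'=0.0748, y'=0.2236
  A cos θ + B sin θ = C:  -0.0048·cos θ + -0.2546·sin θ = -0.0491
  γ=atan2(-0.2546,-0.0048)=-1.5898;  ψ=arccos(-0.1926)=1.7646;  θ2=γ+ψ≈0.1748
arm 3 (φ=240.0°): x'=0.1563, y'=-0.1766
  e−x'=-0.0863;  (l²−L²−(e−x')²−y'²−z²)/2L = -0.0174
  √(A²+B²)=0.2688;  θ3 = -1.8974+1.6355 ≈ -0.2619

θ₁ = 1.3091, θ₂ = 0.1748, θ₃ = -0.2619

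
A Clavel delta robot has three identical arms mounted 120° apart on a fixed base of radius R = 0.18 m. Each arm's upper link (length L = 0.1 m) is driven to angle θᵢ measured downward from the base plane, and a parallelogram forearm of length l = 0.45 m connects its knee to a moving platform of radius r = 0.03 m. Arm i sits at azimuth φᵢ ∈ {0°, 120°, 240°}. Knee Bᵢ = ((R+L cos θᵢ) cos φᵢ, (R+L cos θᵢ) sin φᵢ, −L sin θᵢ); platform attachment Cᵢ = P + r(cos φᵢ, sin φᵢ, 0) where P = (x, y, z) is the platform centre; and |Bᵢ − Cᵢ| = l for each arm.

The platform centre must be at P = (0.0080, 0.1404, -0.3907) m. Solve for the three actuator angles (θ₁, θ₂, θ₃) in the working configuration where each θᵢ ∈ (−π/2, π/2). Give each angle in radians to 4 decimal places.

θ₁ = 0.3489, θ₂ = -0.3496, θ₃ = 1.0471

φ1=0.0° → target in arm frame (0.0080, 0.1404)
  A=0.1420, B=-0.3907, C=(l²−L²−A²−y'²−z²)/(2L)=-0.0001
  √(A²+B²)=0.4157;  θ1 = -1.2222+1.5711 ≈ 0.3489
φ2=120.0° → target in arm frame (0.1176, -0.0771)
  A cos θ + B sin θ = C:  0.0324·cos θ + -0.3907·sin θ = 0.1643
  θ2 = atan2(B,A) + arccos(C/0.3920) = -0.3496
φ3=240.0° → target in arm frame (-0.1256, -0.0633)
  e−x'=0.2756;  (l²−L²−(e−x')²−y'²−z²)/2L = -0.2005
  θ3 = atan2(B,A) + arccos(C/0.4781) = 1.0471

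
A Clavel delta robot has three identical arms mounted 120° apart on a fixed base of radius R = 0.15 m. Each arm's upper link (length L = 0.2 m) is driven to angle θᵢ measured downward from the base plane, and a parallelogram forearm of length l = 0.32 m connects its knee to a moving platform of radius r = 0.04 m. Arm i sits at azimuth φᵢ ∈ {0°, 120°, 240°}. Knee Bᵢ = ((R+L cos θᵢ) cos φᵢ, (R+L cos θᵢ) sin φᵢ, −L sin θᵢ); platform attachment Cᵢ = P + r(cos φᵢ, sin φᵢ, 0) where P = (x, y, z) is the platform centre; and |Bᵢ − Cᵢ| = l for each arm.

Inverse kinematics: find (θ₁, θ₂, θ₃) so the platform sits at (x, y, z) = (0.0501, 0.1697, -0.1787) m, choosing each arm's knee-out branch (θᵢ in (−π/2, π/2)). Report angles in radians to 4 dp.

θ₁ = 0.3489, θ₂ = -0.2615, θ₃ = 1.3961

rotate P by −φ1: (0.0501, 0.1697, -0.1787)
  A cos θ + B sin θ = C:  0.0599·cos θ + -0.1787·sin θ = -0.0048
  √(A²+B²)=0.1885;  θ1 = -1.2474+1.5963 ≈ 0.3489
rotate P by −φ2: (0.1219, -0.1282, -0.1787)
  e−x'=-0.0119;  (l²−L²−(e−x')²−y'²−z²)/2L = 0.0347
  √(A²+B²)=0.1791;  θ2 = -1.6374+1.3758 ≈ -0.2615
rotate P by −φ3: (-0.1720, -0.0415, -0.1787)
  e−x'=0.2820;  (l²−L²−(e−x')²−y'²−z²)/2L = -0.1270
  θ3 = atan2(B,A) + arccos(C/0.3339) = 1.3961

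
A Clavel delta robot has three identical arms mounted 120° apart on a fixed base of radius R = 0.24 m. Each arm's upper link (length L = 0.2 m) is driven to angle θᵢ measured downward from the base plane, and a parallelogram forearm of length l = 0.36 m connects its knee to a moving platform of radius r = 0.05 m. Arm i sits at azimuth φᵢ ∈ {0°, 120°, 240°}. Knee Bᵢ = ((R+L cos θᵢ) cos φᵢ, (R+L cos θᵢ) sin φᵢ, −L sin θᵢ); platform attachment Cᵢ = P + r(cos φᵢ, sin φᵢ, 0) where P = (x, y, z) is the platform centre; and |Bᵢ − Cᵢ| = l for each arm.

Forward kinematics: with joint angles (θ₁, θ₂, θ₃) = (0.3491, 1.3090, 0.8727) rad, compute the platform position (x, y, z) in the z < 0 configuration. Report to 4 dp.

φ1=0.0°: virtual centre (0.3779, 0.0000, -0.0684), radius l
φ2=120.0°: virtual centre (-0.1209, 0.2094, -0.1932), radius l
centre 3 = (0.3186·cos240.0°, 0.3186·sin240.0°, -0.1532) = (-0.1593, -0.2759, -0.1532)
|centre ₂|²−|centre ₁|² = -0.0517;  |centre ₃|²−|centre ₁|² = -0.0226
[-0.9976 0.4187 -0.2495]·P = -0.0517;  [-1.0744 -0.5517 -0.1696]·P = -0.0226
Cramer: x(z) = 0.0380-0.2086z;  y(z) = -0.0331+0.0989z
quadratic in z: (1.0533)z²+(0.2721)z+(-0.0083)=0, √Δ=0.3299 → z ∈ {-0.2858, 0.0274}; z = -0.2858 (taking z<0)
x = 0.0976, y = -0.0613

(0.0976, -0.0613, -0.2858)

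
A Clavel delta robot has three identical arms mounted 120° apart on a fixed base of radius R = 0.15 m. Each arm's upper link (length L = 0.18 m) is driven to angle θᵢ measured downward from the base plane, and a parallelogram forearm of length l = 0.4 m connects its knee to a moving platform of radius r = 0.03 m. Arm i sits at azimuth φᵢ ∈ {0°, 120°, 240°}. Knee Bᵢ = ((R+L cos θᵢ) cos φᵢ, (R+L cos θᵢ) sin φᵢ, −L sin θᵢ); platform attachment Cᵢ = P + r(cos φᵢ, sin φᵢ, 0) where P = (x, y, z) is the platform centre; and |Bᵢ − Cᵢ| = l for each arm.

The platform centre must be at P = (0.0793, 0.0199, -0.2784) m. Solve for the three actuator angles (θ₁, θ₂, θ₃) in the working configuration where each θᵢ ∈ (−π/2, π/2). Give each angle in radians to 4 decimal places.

θ₁ = -0.3490, θ₂ = 0.2614, θ₃ = 0.4363

rotate P by −φ1: (0.0793, 0.0199, -0.2784)
  A=0.0407, B=-0.2784, C=(l²−L²−A²−y'²−z²)/(2L)=0.1334
  γ=atan2(-0.2784,0.0407)=-1.4256;  ψ=arccos(0.4743)=1.0766;  θ1=γ+ψ≈-0.3490
rotate P by −φ2: (-0.0224, -0.0786, -0.2784)
  A cos θ + B sin θ = C:  0.1424·cos θ + -0.2784·sin θ = 0.0656
  γ=atan2(-0.2784,0.1424)=-1.0979;  ψ=arccos(0.2099)=1.3593;  θ2=γ+ψ≈0.2614
rotate P by −φ3: (-0.0569, 0.0587, -0.2784)
  A=0.1769, B=-0.2784, C=(l²−L²−A²−y'²−z²)/(2L)=0.0427
  √(A²+B²)=0.3298;  θ3 = -1.0048+1.4411 ≈ 0.4363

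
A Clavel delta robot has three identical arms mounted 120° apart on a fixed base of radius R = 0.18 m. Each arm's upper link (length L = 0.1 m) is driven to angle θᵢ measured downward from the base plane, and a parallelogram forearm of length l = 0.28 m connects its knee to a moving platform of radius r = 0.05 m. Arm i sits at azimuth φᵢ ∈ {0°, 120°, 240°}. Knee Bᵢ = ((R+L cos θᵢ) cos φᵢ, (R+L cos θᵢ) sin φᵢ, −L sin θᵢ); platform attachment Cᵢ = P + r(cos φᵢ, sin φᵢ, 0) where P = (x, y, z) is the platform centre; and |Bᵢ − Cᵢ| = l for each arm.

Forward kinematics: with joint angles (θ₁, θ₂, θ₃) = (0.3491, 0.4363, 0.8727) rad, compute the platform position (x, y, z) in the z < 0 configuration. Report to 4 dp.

(0.0253, 0.0323, -0.2288)

arm 1 at φ=0.0°: ρ1 = 0.2240;  S1 = (0.2240, 0.0000, -0.0342)
arm 2 at φ=120.0°: ρ2 = 0.2206;  S2 = (-0.1103, 0.1911, -0.0423)
S3 = (0.1943·cos240.0°, 0.1943·sin240.0°, -0.0766) = (-0.0971, -0.1682, -0.0766)
eliminate P² terms by subtracting sphere 1 from 2 and 3
[-0.6686 0.3821 -0.0161]·P = -0.0009;  [-0.6422 -0.3365 -0.0848]·P = -0.0077
det = 0.4704;  x = 0.0069+-0.0804z,  y = 0.0098+-0.0985z
quadratic in z: (1.0162)z²+(0.1014)z+(-0.0300)=0, √Δ=0.3637 → z ∈ {-0.2288, 0.1291}; z = -0.2288 (taking z<0)
x = 0.0253, y = 0.0323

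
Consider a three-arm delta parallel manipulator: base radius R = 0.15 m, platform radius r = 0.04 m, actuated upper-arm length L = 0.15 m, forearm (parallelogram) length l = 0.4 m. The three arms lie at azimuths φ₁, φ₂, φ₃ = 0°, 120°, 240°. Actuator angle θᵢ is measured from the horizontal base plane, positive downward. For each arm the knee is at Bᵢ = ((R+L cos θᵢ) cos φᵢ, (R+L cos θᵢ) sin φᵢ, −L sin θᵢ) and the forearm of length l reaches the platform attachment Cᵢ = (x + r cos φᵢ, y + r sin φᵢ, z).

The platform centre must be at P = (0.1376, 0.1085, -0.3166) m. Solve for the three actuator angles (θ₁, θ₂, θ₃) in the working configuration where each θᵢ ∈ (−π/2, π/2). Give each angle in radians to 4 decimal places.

rotate P by −φ1: (0.1376, 0.1085, -0.3166)
  A cos θ + B sin θ = C:  -0.0276·cos θ + -0.3166·sin θ = 0.0824
  √(A²+B²)=0.3178;  θ1 = -1.6578+1.3084 ≈ -0.3493
arm 2 (φ=120.0°): x'=0.0252, y'=-0.1734
  A=0.0848, B=-0.3166, C=(l²−L²−A²−y'²−z²)/(2L)=0.0000
  θ2 = atan2(B,A) + arccos(C/0.3278) = 0.2619
φ3=240.0° → target in arm frame (-0.1628, 0.0649)
  A=0.2728, B=-0.3166, C=(l²−L²−A²−y'²−z²)/(2L)=-0.1378
  γ=atan2(-0.3166,0.2728)=-0.8596;  ψ=arccos(-0.3298)=1.9069;  θ3=γ+ψ≈1.0473

θ₁ = -0.3493, θ₂ = 0.2619, θ₃ = 1.0473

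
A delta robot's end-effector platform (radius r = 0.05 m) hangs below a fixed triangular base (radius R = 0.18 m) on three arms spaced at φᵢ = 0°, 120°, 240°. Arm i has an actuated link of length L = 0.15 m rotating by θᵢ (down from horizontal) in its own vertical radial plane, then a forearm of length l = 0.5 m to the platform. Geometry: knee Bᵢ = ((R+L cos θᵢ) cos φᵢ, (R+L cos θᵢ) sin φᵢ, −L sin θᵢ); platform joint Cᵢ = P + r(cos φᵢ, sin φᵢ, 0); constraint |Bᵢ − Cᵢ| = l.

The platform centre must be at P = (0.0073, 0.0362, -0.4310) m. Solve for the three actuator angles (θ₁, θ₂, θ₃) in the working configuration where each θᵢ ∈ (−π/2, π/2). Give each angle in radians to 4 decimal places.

θ₁ = 0.0875, θ₂ = 0.0001, θ₃ = 0.2616

rotate P by −φ1: (0.0073, 0.0362, -0.4310)
  A=0.1227, B=-0.4310, C=(l²−L²−A²−y'²−z²)/(2L)=0.0846
  θ1 = atan2(B,A) + arccos(C/0.4481) = 0.0875
φ2=120.0° → target in arm frame (0.0277, -0.0244)
  A=0.1023, B=-0.4310, C=(l²−L²−A²−y'²−z²)/(2L)=0.1023
  √(A²+B²)=0.4430;  θ2 = -1.3378+1.3379 ≈ 0.0001
rotate P by −φ3: (-0.0350, -0.0118, -0.4310)
  A cos θ + B sin θ = C:  0.1650·cos θ + -0.4310·sin θ = 0.0479
  √(A²+B²)=0.4615;  θ3 = -1.2052+1.4668 ≈ 0.2616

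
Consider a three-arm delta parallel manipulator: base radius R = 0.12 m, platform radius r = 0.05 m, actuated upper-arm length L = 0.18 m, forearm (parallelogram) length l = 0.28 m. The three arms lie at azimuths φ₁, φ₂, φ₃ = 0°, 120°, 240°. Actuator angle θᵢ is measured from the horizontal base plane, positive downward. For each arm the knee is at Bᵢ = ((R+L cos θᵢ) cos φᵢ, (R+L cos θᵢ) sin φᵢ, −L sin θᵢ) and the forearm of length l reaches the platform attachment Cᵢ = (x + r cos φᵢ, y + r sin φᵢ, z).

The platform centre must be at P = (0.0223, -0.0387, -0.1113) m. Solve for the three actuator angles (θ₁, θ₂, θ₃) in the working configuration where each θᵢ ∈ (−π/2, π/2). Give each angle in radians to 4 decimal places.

φ1=0.0° → target in arm frame (0.0223, -0.0387)
  e−x'=0.0477;  (l²−L²−(e−x')²−y'²−z²)/2L = 0.0829
  √(A²+B²)=0.1211;  θ1 = -1.1659+0.8169 ≈ -0.3490
rotate P by −φ2: (-0.0447, 0.0000, -0.1113)
  e−x'=0.1147;  (l²−L²−(e−x')²−y'²−z²)/2L = 0.0568
  θ2 = atan2(B,A) + arccos(C/0.1598) = 0.4366
φ3=240.0° → target in arm frame (0.0224, 0.0387)
  A=0.0476, B=-0.1113, C=(l²−L²−A²−y'²−z²)/(2L)=0.0829
  θ3 = atan2(B,A) + arccos(C/0.1211) = -0.3500

θ₁ = -0.3490, θ₂ = 0.4366, θ₃ = -0.3500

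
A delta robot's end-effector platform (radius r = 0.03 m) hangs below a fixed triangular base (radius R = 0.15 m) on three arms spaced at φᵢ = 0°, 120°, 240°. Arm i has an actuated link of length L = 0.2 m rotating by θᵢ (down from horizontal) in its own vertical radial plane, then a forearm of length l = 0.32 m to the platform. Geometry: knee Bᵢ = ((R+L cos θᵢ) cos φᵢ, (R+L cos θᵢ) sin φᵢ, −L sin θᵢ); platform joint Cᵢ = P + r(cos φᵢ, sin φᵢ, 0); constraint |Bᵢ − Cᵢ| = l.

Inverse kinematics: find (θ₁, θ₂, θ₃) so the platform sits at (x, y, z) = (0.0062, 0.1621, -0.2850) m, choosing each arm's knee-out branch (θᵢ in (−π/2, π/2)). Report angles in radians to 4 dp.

rotate P by −φ1: (0.0062, 0.1621, -0.2850)
  e−x'=0.1138;  (l²−L²−(e−x')²−y'²−z²)/2L = -0.1451
  √(A²+B²)=0.3069;  θ1 = -1.1909+2.0634 ≈ 0.8725
φ2=120.0° → target in arm frame (0.1373, -0.0864)
  e−x'=-0.0173;  (l²−L²−(e−x')²−y'²−z²)/2L = -0.0665
  θ2 = atan2(B,A) + arccos(C/0.2855) = 0.1744
φ3=240.0° → target in arm frame (-0.1435, -0.0757)
  A=0.2635, B=-0.2850, C=(l²−L²−A²−y'²−z²)/(2L)=-0.2349
  √(A²+B²)=0.3881;  θ3 = -0.8246+2.2209 ≈ 1.3963

θ₁ = 0.8725, θ₂ = 0.1744, θ₃ = 1.3963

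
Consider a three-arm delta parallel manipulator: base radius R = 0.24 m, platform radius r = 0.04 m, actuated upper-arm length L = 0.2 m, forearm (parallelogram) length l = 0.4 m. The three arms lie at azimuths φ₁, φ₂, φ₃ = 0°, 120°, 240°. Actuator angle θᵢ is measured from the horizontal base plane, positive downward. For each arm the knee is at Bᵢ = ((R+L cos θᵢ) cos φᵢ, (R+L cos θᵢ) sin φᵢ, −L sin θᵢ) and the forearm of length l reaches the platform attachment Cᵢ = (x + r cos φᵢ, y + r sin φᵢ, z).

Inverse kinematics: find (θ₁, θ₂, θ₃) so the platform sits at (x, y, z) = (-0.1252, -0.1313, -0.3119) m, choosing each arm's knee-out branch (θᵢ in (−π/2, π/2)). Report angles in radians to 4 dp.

arm 1 (φ=0.0°): x'=-0.1252, y'=-0.1313
  e−x'=0.3252;  (l²−L²−(e−x')²−y'²−z²)/2L = -0.2507
  γ=atan2(-0.3119,0.3252)=-0.7645;  ψ=arccos(-0.5564)=2.1608;  θ1=γ+ψ≈1.3963
arm 2 (φ=120.0°): x'=-0.0511, y'=0.1741
  A=0.2511, B=-0.3119, C=(l²−L²−A²−y'²−z²)/(2L)=-0.1766
  θ2 = atan2(B,A) + arccos(C/0.4004) = 1.1346
rotate P by −φ3: (0.1763, -0.0428, -0.3119)
  A=0.0237, B=-0.3119, C=(l²−L²−A²−y'²−z²)/(2L)=0.0508
  √(A²+B²)=0.3128;  θ3 = -1.4950+1.4076 ≈ -0.0874

θ₁ = 1.3963, θ₂ = 1.1346, θ₃ = -0.0874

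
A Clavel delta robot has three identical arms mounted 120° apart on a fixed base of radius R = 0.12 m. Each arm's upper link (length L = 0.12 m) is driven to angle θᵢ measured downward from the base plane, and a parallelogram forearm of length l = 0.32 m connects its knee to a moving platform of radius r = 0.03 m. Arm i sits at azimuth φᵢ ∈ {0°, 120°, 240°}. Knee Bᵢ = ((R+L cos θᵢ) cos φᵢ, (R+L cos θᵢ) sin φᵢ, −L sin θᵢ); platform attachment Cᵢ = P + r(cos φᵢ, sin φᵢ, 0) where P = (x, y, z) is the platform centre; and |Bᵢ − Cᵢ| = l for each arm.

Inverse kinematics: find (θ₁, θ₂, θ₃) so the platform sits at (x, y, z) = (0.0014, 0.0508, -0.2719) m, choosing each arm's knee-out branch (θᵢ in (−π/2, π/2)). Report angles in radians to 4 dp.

θ₁ = 0.2619, θ₂ = 0.0004, θ₃ = 0.5239

arm 1 (φ=0.0°): x'=0.0014, y'=0.0508
  A=0.0886, B=-0.2719, C=(l²−L²−A²−y'²−z²)/(2L)=0.0152
  γ=atan2(-0.2719,0.0886)=-1.2558;  ψ=arccos(0.0530)=1.5177;  θ1=γ+ψ≈0.2619
rotate P by −φ2: (0.0433, -0.0266, -0.2719)
  A=0.0467, B=-0.2719, C=(l²−L²−A²−y'²−z²)/(2L)=0.0466
  θ2 = atan2(B,A) + arccos(C/0.2759) = 0.0004
arm 3 (φ=240.0°): x'=-0.0447, y'=-0.0242
  e−x'=0.1347;  (l²−L²−(e−x')²−y'²−z²)/2L = -0.0194
  γ=atan2(-0.2719,0.1347)=-1.1109;  ψ=arccos(-0.0640)=1.6348;  θ3=γ+ψ≈0.5239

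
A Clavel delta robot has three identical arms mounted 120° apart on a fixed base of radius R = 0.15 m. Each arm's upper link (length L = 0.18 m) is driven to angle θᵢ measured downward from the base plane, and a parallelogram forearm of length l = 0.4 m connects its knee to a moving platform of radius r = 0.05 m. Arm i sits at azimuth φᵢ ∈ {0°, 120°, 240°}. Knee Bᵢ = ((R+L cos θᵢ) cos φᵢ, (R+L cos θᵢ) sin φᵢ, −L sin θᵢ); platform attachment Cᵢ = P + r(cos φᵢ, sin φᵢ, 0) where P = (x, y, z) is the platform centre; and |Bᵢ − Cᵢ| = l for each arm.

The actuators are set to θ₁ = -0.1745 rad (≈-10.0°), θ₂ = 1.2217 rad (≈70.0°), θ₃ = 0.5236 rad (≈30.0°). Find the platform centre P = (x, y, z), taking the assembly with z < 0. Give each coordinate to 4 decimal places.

(0.1721, -0.1219, -0.3349)

arm 1 at φ=0.0°: e+L cos θ1 = 0.2773;  S1 = (0.2773, 0.0000, 0.0313)
arm 2 at φ=120.0°: e+L cos θ2 = 0.1616;  S2 = (-0.0808, 0.1399, -0.1691)
S3 = (0.2559·cos240.0°, 0.2559·sin240.0°, -0.0900) = (-0.1279, -0.2216, -0.0900)
eliminate P² terms by subtracting sphere 1 from 2 and 3
linear system: -0.7161x+0.2798y = -0.0231−-0.4008z; -0.8104x+-0.4432y = -0.0043−-0.2425z
det = 0.5442;  x = 0.0210+-0.4511z,  y = -0.0288+0.2778z
into |P−S₁|² = l²: 1.2807z² + 0.1527z + -0.0925 = 0;  Δ = 0.4974;  z = -0.3349 or 0.2157 → z<0 root = -0.3349
x = 0.1721, y = -0.1219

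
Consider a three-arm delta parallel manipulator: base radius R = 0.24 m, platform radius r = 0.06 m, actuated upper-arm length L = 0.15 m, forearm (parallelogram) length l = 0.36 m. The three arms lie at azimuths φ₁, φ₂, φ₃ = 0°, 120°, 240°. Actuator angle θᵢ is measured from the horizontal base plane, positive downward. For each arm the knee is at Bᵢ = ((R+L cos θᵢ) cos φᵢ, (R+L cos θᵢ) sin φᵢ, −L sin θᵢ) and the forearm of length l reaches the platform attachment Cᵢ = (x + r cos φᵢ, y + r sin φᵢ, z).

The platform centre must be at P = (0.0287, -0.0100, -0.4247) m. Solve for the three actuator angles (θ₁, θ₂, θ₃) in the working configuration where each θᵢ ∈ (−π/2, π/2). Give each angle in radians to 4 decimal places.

θ₁ = 1.1342, θ₂ = 1.3960, θ₃ = 1.3089

rotate P by −φ1: (0.0287, -0.0100, -0.4247)
  A=0.1513, B=-0.4247, C=(l²−L²−A²−y'²−z²)/(2L)=-0.3209
  θ1 = atan2(B,A) + arccos(C/0.4508) = 1.1342
arm 2 (φ=120.0°): x'=-0.0230, y'=-0.0199
  A cos θ + B sin θ = C:  0.2030·cos θ + -0.4247·sin θ = -0.3829
  √(A²+B²)=0.4707;  θ2 = -1.1249+2.5209 ≈ 1.3960
rotate P by −φ3: (-0.0057, 0.0299, -0.4247)
  A=0.1857, B=-0.4247, C=(l²−L²−A²−y'²−z²)/(2L)=-0.3621
  √(A²+B²)=0.4635;  θ3 = -1.1586+2.4675 ≈ 1.3089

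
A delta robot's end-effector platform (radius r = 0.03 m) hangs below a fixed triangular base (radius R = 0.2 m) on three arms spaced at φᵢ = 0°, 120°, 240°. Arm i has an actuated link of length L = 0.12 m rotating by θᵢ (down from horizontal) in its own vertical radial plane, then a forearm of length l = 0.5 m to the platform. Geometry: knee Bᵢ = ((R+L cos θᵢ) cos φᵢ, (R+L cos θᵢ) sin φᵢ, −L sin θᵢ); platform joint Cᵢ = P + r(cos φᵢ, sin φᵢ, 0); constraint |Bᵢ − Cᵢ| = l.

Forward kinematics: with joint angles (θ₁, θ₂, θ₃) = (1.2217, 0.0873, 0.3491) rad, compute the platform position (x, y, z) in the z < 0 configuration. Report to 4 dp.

arm 1 at φ=0.0°: e+L cos θ1 = 0.2110;  centre 1 = (0.2110, 0.0000, -0.1128)
φ2=120.0°: virtual centre (-0.1448, 0.2508, -0.0105), radius l
φ3=240.0°: virtual centre (-0.1414, -0.2449, -0.0410), radius l
subtract pairs → two planes through P
plane₁₂: -0.7116x+0.5015y+0.2046z = 0.0267
det = 0.7020;  x = -0.0360+0.2452z,  y = 0.0021+-0.0600z
sphere 1 gives Az²+Bz+C=0 with A=1.0637, B=0.1041, C=-0.1762;  B²−4AC=0.7607;  roots -0.4589, 0.3610;  negative root z = -0.4589
x = -0.1486, y = 0.0296

(-0.1486, 0.0296, -0.4589)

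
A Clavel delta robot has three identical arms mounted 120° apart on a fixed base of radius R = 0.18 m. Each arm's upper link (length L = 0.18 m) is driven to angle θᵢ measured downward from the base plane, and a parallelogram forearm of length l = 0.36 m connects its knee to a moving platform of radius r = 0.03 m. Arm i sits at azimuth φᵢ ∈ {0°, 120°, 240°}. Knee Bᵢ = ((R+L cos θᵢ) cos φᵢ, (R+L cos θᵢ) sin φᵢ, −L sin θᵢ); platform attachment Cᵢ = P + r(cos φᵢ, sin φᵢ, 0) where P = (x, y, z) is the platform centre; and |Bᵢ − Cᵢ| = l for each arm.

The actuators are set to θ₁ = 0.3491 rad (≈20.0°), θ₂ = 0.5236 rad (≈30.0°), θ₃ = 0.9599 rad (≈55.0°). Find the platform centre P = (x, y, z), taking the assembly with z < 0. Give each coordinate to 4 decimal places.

φ1=0.0°: virtual centre (0.3191, 0.0000, -0.0616), radius l
O2 = (0.3059·cos120.0°, 0.3059·sin120.0°, -0.0900) = (-0.1529, 0.2649, -0.0900)
arm 3 at φ=240.0°: e+L cos θ3 = 0.2532;  O3 = (-0.1266, -0.2193, -0.1474)
subtract pairs → two planes through P
[-0.9442 0.5298 -0.0569]·P = -0.0040;  [-0.8915 -0.4386 -0.1717]·P = -0.0198
Cramer: x(z) = 0.0138-0.1308z;  y(z) = 0.0171-0.1257z
sphere 1 gives Az²+Bz+C=0 with A=1.0329, B=0.1987, C=-0.0323;  B²−4AC=0.1728;  roots -0.2974, 0.1050;  negative root z = -0.2974
x = 0.0527, y = 0.0545

(0.0527, 0.0545, -0.2974)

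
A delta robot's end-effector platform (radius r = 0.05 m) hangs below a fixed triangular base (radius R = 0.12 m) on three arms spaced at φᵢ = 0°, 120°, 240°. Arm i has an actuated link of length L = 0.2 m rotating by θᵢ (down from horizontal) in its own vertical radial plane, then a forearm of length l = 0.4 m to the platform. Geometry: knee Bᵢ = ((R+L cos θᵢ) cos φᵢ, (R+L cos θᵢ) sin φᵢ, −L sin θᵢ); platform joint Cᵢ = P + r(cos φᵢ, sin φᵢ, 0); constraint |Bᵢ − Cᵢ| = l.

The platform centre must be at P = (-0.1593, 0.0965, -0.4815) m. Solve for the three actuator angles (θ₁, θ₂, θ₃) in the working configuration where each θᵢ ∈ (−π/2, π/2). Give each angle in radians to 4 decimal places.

θ₁ = 1.3962, θ₂ = 0.5235, θ₃ = 1.0469

φ1=0.0° → target in arm frame (-0.1593, 0.0965)
  e−x'=0.2293;  (l²−L²−(e−x')²−y'²−z²)/2L = -0.4343
  θ1 = atan2(B,A) + arccos(C/0.5333) = 1.3962
φ2=120.0° → target in arm frame (0.1632, 0.0897)
  A cos θ + B sin θ = C:  -0.0932·cos θ + -0.4815·sin θ = -0.3214
  √(A²+B²)=0.4904;  θ2 = -1.7620+2.2855 ≈ 0.5235
rotate P by −φ3: (-0.0039, -0.1862, -0.4815)
  e−x'=0.0739;  (l²−L²−(e−x')²−y'²−z²)/2L = -0.3799
  γ=atan2(-0.4815,0.0739)=-1.4185;  ψ=arccos(-0.7800)=2.4654;  θ3=γ+ψ≈1.0469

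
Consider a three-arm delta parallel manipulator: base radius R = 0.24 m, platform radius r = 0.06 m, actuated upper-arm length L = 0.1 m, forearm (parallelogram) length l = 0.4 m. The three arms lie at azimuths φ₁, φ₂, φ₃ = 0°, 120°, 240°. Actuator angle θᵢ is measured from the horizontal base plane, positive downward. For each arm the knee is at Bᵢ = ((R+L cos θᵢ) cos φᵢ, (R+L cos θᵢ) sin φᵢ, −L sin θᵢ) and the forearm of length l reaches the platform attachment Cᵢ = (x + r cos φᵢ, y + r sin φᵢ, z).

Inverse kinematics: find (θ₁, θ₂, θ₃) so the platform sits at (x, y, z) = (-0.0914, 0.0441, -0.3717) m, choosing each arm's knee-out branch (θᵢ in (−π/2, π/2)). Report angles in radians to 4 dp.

arm 1 (φ=0.0°): x'=-0.0914, y'=0.0441
  e−x'=0.2714;  (l²−L²−(e−x')²−y'²−z²)/2L = -0.3188
  γ=atan2(-0.3717,0.2714)=-0.9401;  ψ=arccos(-0.6927)=2.3361;  θ1=γ+ψ≈1.3959
rotate P by −φ2: (0.0839, 0.0571, -0.3717)
  e−x'=0.0961;  (l²−L²−(e−x')²−y'²−z²)/2L = -0.0033
  √(A²+B²)=0.3839;  θ2 = -1.3178+1.5794 ≈ 0.2616
rotate P by −φ3: (0.0075, -0.1012, -0.3717)
  A=0.1725, B=-0.3717, C=(l²−L²−A²−y'²−z²)/(2L)=-0.1408
  θ3 = atan2(B,A) + arccos(C/0.4098) = 0.7852

θ₁ = 1.3959, θ₂ = 0.2616, θ₃ = 0.7852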